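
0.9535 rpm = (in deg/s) 5.721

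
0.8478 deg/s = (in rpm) 0.1413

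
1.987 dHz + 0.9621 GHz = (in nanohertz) 9.621e+17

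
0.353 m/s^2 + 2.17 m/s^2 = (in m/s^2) 2.523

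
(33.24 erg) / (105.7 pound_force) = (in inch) 2.783e-07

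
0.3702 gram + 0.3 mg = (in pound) 0.0008168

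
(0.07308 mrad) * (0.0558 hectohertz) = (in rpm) 0.003894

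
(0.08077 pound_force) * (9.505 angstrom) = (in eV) 2.131e+09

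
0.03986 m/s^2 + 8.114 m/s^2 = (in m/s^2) 8.154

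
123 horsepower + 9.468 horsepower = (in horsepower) 132.5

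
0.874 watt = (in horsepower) 0.001172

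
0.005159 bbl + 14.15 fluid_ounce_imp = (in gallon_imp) 0.2689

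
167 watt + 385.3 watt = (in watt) 552.3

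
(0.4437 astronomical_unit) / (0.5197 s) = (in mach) 3.751e+08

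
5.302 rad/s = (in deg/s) 303.8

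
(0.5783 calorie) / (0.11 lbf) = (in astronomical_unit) 3.306e-11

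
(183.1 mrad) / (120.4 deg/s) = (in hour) 2.42e-05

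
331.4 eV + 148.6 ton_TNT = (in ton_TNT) 148.6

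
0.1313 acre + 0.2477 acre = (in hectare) 0.1534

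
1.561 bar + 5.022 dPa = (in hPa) 1561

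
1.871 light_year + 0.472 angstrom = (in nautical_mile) 9.558e+12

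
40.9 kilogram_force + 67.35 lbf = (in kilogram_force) 71.45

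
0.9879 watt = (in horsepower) 0.001325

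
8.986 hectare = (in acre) 22.2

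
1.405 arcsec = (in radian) 6.812e-06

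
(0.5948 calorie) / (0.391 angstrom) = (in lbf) 1.431e+10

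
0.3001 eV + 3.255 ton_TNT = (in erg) 1.362e+17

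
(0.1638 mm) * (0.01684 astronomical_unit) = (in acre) 102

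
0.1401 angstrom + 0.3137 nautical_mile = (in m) 581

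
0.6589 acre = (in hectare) 0.2666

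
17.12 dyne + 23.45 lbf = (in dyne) 1.043e+07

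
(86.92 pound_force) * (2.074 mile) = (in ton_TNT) 0.0003084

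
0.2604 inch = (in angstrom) 6.614e+07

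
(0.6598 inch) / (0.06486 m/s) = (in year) 8.193e-09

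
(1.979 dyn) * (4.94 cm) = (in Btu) 9.266e-10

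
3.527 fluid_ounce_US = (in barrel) 0.0006561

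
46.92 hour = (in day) 1.955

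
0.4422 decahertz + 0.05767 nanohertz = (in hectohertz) 0.04422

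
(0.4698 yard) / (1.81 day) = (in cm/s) 0.0002747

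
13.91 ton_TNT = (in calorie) 1.391e+10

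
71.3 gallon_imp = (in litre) 324.1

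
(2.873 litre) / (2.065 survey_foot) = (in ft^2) 0.04913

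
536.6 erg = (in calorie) 1.283e-05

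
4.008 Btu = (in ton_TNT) 1.011e-06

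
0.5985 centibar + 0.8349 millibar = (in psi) 0.09891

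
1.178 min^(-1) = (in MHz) 1.963e-08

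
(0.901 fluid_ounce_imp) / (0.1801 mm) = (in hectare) 1.421e-05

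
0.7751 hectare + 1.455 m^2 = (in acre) 1.916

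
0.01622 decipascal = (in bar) 1.622e-08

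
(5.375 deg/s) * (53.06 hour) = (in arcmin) 6.16e+07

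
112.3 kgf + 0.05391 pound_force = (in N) 1102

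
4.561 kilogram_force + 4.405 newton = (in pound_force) 11.05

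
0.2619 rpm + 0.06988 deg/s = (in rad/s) 0.02865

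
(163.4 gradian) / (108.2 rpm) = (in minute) 0.003775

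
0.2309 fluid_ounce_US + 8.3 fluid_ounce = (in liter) 0.2523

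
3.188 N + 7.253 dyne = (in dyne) 3.188e+05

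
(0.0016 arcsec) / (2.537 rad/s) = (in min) 5.096e-11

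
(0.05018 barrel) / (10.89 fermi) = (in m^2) 7.326e+11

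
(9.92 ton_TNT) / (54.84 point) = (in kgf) 2.188e+11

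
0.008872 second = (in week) 1.467e-08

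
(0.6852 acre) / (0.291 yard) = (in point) 2.954e+07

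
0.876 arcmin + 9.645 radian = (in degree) 552.6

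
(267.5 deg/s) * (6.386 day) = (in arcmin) 8.856e+09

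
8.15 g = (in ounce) 0.2875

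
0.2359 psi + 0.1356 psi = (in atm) 0.02528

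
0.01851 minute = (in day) 1.285e-05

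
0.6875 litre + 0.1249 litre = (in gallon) 0.2146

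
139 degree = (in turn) 0.3861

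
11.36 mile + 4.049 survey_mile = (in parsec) 8.037e-13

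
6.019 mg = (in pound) 1.327e-05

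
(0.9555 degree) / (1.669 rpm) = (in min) 0.00159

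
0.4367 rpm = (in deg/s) 2.62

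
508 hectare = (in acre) 1255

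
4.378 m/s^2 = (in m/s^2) 4.378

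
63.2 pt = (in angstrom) 2.23e+08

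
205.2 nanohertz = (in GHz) 2.052e-16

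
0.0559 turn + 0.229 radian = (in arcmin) 1995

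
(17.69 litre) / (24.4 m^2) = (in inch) 0.02854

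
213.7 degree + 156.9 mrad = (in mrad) 3887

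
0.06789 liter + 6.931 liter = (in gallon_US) 1.849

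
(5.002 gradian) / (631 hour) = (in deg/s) 1.982e-06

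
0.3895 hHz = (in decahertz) 3.895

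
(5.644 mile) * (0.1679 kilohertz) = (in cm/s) 1.525e+08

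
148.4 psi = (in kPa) 1023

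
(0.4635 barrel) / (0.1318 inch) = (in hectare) 0.002201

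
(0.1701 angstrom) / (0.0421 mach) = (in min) 1.978e-14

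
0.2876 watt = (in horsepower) 0.0003857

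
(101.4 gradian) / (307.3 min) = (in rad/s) 8.639e-05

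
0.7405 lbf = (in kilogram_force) 0.3359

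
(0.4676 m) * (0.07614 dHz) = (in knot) 0.006921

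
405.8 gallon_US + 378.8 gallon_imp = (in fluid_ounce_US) 1.102e+05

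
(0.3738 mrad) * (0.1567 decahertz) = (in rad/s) 0.0005857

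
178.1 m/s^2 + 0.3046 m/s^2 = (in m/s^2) 178.4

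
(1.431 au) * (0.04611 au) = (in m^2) 1.477e+21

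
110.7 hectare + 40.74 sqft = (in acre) 273.5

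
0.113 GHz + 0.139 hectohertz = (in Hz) 1.13e+08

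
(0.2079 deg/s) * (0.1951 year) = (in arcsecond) 4.605e+09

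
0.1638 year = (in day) 59.79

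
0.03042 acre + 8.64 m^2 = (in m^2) 131.7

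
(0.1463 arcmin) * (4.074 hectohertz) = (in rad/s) 0.01734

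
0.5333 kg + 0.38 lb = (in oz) 24.89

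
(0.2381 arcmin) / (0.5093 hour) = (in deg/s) 2.164e-06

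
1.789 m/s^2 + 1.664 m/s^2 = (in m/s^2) 3.453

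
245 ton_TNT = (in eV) 6.398e+30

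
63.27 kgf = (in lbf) 139.5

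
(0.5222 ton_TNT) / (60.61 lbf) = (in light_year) 8.566e-10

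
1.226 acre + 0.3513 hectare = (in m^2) 8474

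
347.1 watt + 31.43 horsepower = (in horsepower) 31.9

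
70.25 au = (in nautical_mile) 5.675e+09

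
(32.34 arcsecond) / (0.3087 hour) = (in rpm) 1.347e-06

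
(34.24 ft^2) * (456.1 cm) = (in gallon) 3833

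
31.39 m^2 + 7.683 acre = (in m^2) 3.112e+04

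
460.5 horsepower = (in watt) 3.434e+05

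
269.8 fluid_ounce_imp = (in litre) 7.666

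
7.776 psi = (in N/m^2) 5.361e+04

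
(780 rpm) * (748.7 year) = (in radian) 1.929e+12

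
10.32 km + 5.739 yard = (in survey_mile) 6.416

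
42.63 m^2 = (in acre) 0.01053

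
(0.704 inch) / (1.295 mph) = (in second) 0.03089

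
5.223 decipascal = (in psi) 7.575e-05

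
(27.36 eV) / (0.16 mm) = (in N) 2.74e-14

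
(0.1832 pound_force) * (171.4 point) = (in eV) 3.075e+17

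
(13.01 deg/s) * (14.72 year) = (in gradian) 6.71e+09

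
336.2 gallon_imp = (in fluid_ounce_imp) 5.379e+04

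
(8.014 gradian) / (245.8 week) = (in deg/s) 4.852e-08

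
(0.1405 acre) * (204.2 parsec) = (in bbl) 2.253e+22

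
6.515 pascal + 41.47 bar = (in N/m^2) 4.147e+06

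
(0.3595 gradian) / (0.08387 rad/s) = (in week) 1.113e-07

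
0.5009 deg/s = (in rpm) 0.08348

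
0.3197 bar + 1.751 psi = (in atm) 0.4347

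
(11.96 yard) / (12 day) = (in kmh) 3.797e-05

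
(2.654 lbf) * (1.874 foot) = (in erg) 6.743e+07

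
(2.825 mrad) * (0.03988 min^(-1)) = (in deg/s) 0.0001076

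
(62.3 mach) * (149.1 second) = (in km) 3163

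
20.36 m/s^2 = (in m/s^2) 20.36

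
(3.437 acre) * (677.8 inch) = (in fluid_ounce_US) 8.097e+09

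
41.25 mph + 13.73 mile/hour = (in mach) 0.07218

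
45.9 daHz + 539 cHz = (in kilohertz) 0.4644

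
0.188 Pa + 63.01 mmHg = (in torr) 63.01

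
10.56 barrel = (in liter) 1679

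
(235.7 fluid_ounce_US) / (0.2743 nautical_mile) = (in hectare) 1.372e-09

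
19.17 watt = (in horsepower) 0.02571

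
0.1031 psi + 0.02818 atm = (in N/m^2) 3566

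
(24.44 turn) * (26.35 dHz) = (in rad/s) 404.6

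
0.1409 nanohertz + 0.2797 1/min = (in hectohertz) 4.662e-05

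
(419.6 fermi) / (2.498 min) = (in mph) 6.262e-15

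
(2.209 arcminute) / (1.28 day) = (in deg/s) 3.329e-07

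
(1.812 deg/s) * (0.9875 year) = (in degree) 5.643e+07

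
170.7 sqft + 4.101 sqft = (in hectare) 0.001624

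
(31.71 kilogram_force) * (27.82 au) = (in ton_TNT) 3.093e+05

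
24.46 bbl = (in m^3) 3.889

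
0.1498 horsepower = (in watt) 111.7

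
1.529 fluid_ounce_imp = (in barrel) 0.0002733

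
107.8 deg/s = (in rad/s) 1.881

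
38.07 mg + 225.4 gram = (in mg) 2.254e+05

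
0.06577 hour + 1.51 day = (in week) 0.2161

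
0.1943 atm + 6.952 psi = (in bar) 0.6762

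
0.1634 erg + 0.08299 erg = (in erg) 0.2464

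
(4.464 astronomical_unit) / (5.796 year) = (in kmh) 1.315e+04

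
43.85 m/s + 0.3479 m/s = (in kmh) 159.1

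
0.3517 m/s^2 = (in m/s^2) 0.3517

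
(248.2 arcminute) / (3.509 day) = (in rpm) 2.274e-06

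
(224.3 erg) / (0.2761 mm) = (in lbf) 0.01826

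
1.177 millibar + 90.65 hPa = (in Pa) 9183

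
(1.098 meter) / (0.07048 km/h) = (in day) 0.0006491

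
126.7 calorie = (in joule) 530.1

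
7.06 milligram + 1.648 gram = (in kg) 0.001655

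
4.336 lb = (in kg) 1.967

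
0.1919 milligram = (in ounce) 6.769e-06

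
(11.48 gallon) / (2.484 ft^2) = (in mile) 0.000117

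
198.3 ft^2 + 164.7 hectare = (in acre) 407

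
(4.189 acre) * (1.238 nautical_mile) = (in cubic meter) 3.887e+07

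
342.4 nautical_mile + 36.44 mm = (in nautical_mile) 342.4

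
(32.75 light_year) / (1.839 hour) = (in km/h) 1.685e+14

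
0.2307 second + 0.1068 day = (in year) 0.0002926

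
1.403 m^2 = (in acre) 0.0003467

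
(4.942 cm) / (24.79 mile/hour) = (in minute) 7.432e-05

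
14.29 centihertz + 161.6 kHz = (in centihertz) 1.616e+07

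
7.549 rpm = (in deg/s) 45.29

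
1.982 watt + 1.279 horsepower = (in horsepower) 1.282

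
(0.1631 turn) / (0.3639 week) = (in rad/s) 4.656e-06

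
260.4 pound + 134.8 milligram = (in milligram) 1.181e+08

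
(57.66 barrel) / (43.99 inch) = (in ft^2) 88.31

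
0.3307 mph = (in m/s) 0.1478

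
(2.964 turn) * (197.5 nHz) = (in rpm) 3.512e-05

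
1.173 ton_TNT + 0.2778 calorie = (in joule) 4.908e+09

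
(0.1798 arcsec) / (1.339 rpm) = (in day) 7.195e-11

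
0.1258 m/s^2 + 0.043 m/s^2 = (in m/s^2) 0.1688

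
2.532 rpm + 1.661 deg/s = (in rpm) 2.809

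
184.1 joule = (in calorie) 44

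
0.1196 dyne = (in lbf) 2.689e-07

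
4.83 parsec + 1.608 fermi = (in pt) 4.225e+20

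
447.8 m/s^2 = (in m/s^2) 447.8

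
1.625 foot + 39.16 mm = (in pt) 1515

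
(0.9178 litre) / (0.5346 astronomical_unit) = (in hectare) 1.148e-18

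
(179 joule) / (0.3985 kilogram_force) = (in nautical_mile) 0.02473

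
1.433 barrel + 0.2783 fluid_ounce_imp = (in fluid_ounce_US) 7704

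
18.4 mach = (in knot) 1.218e+04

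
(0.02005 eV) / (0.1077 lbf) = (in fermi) 6.705e-06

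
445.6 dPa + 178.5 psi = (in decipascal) 1.231e+07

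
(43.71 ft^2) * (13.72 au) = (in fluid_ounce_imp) 2.933e+17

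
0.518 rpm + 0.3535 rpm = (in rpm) 0.8715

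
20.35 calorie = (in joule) 85.14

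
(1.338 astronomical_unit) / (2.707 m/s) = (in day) 8.558e+05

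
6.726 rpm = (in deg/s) 40.36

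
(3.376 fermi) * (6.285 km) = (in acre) 5.243e-15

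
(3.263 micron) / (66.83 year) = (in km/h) 5.574e-15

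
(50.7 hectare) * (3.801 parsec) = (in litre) 5.946e+25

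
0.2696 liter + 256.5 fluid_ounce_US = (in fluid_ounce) 265.6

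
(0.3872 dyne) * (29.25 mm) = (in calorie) 2.707e-08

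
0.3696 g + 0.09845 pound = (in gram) 45.03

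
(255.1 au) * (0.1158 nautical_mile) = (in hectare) 8.184e+11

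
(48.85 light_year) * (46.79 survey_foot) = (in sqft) 7.095e+19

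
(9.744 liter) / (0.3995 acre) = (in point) 0.01708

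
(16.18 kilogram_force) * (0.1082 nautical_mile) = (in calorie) 7599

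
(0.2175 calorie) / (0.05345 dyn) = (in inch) 6.703e+07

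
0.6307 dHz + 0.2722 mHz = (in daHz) 0.006334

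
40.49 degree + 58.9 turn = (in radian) 370.8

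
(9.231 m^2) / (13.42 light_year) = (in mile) 4.518e-20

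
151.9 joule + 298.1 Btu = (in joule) 3.147e+05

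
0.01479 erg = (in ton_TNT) 3.535e-19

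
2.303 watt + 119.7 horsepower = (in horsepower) 119.7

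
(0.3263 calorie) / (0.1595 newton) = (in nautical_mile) 0.004622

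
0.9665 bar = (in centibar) 96.65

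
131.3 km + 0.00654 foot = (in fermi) 1.313e+20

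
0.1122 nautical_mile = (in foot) 681.7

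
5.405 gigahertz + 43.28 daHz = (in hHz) 5.405e+07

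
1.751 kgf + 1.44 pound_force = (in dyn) 2.358e+06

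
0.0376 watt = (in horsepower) 5.042e-05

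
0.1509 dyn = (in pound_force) 3.392e-07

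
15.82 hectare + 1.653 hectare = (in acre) 43.18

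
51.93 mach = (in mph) 3.955e+04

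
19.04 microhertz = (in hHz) 1.904e-07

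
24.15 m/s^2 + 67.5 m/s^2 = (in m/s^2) 91.65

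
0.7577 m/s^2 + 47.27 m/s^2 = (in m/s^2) 48.03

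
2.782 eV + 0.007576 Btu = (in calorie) 1.91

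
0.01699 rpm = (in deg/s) 0.1019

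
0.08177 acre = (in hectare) 0.03309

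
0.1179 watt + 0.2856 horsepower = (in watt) 213.1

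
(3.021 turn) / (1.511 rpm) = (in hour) 0.03332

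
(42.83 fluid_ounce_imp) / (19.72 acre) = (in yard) 1.668e-08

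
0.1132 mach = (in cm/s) 3854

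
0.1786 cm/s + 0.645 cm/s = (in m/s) 0.008236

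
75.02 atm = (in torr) 5.702e+04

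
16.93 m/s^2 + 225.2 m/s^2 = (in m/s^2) 242.1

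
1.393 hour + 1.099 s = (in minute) 83.6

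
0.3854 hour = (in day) 0.01606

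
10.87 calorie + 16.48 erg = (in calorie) 10.87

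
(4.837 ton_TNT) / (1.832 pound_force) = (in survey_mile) 1.543e+06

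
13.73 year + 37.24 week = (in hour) 1.265e+05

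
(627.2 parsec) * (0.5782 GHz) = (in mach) 3.286e+25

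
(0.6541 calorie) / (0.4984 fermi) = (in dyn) 5.491e+20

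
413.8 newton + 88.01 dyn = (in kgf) 42.2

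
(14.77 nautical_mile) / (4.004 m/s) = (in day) 0.07907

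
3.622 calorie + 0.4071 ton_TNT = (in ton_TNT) 0.4071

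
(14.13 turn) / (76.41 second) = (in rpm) 11.1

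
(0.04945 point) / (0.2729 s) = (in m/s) 6.392e-05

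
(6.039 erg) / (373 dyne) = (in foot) 0.0005312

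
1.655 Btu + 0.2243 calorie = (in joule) 1747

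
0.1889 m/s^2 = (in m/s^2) 0.1889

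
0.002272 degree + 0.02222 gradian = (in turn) 6.186e-05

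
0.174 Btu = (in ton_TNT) 4.388e-08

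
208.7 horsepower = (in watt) 1.556e+05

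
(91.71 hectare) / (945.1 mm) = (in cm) 9.704e+07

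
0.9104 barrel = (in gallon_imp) 31.84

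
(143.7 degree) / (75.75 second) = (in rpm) 0.3162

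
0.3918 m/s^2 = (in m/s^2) 0.3918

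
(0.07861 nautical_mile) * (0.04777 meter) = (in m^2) 6.955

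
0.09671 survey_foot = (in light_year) 3.116e-18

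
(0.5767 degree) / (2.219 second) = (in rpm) 0.04332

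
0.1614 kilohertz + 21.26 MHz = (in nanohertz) 2.126e+16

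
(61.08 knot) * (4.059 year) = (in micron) 4.022e+15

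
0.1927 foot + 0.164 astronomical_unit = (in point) 6.955e+13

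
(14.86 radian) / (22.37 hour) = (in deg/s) 0.01057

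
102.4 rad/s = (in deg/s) 5867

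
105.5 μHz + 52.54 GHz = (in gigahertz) 52.54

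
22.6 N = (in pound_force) 5.081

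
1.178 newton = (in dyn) 1.178e+05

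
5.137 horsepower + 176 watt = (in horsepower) 5.373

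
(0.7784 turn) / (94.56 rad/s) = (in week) 8.552e-08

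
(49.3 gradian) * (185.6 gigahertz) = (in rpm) 1.373e+12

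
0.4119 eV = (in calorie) 1.577e-20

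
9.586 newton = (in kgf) 0.9775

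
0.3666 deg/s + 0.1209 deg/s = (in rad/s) 0.008508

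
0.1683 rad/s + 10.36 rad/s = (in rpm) 100.5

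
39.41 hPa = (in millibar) 39.41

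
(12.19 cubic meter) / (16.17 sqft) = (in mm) 8115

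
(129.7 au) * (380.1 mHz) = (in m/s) 7.375e+12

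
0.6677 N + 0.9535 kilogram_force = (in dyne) 1.002e+06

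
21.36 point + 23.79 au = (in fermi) 3.559e+27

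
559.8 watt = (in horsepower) 0.7507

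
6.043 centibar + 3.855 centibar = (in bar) 0.09898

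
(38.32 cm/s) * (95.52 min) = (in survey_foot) 7205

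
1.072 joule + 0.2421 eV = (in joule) 1.072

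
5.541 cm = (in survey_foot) 0.1818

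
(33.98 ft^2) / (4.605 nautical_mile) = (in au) 2.474e-15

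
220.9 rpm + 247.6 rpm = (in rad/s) 49.06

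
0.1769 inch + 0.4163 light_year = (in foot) 1.292e+16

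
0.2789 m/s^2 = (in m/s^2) 0.2789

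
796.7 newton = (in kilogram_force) 81.24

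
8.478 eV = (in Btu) 1.287e-21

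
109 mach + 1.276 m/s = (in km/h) 1.336e+05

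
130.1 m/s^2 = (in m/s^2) 130.1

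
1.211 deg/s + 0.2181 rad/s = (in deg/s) 13.71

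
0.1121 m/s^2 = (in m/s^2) 0.1121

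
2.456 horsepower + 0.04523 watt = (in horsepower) 2.456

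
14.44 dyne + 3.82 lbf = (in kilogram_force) 1.733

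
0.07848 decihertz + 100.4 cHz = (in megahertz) 1.012e-06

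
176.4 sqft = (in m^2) 16.39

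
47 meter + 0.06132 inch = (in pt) 1.332e+05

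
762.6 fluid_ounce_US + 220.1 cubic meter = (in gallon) 5.815e+04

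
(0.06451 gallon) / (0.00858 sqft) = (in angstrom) 3.064e+09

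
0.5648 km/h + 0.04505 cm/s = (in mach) 0.0004621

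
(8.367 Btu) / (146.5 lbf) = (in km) 0.01355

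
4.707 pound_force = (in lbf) 4.707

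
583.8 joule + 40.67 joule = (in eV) 3.898e+21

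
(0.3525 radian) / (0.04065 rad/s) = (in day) 0.0001004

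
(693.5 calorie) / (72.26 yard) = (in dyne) 4.391e+06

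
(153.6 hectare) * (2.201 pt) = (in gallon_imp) 2.623e+05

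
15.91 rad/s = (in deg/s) 911.6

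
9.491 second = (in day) 0.0001098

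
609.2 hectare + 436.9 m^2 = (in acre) 1505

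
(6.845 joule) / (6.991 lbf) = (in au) 1.471e-12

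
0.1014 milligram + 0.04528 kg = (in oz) 1.597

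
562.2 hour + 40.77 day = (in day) 64.2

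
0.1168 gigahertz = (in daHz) 1.168e+07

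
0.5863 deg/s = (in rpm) 0.09772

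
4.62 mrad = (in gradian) 0.2941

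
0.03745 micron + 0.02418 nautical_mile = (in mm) 4.478e+04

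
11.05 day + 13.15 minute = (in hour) 265.4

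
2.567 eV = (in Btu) 3.898e-22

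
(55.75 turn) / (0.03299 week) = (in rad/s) 0.01756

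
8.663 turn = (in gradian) 3465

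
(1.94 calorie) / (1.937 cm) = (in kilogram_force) 42.73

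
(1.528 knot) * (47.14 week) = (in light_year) 2.369e-09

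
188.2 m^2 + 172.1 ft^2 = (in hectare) 0.02042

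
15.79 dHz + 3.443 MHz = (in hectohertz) 3.443e+04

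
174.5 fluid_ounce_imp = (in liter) 4.958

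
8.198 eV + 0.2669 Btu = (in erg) 2.816e+09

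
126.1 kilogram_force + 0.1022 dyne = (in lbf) 278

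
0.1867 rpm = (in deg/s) 1.12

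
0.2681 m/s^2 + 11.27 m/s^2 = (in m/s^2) 11.54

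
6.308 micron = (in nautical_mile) 3.406e-09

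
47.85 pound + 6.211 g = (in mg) 2.171e+07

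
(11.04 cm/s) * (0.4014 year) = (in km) 1398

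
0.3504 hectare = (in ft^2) 3.772e+04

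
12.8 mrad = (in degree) 0.7334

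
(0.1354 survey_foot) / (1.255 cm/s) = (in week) 5.437e-06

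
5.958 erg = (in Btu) 5.647e-10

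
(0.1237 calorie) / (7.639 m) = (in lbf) 0.01523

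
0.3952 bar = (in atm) 0.39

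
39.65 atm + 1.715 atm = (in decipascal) 4.191e+07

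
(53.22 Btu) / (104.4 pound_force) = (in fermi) 1.209e+17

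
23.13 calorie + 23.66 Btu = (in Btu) 23.75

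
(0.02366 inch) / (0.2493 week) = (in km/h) 1.435e-08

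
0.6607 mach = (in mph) 503.2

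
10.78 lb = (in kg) 4.89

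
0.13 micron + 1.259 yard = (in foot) 3.777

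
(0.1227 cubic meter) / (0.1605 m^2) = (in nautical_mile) 0.0004128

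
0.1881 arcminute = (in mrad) 0.05472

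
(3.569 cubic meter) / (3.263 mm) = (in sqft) 1.177e+04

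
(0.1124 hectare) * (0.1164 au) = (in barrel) 1.231e+14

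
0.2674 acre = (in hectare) 0.1082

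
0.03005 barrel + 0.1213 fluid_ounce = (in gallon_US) 1.263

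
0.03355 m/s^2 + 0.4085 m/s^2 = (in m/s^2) 0.442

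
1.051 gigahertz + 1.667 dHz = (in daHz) 1.051e+08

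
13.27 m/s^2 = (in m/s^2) 13.27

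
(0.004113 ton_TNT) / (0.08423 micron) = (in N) 2.043e+14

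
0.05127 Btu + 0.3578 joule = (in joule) 54.45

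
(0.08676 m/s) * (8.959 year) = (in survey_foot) 8.042e+07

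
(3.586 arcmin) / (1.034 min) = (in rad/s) 1.681e-05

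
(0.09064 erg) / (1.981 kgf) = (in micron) 0.0004666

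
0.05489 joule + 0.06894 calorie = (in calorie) 0.08206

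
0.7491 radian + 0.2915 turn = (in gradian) 164.3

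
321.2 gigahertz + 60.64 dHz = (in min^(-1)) 1.927e+13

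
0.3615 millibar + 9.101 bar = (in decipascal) 9.101e+06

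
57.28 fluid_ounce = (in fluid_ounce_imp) 59.62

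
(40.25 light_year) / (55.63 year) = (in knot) 4.219e+08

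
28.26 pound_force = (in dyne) 1.257e+07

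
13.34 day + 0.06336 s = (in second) 1.153e+06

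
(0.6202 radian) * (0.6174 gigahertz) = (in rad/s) 3.829e+08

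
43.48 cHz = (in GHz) 4.348e-10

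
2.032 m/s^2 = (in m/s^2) 2.032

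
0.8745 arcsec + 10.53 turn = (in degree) 3791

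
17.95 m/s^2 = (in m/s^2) 17.95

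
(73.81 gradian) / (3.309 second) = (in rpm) 3.346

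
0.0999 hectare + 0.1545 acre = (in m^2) 1624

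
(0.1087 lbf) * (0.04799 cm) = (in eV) 1.448e+15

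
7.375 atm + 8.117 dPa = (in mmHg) 5605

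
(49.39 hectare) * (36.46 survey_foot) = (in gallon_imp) 1.207e+09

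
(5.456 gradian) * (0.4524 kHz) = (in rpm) 370.2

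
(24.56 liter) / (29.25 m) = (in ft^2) 0.009038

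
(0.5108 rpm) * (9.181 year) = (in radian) 1.549e+07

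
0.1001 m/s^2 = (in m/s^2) 0.1001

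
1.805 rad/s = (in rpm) 17.24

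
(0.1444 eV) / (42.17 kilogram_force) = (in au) 3.74e-34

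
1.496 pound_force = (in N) 6.655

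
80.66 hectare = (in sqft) 8.682e+06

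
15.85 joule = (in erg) 1.585e+08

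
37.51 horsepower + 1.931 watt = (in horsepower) 37.51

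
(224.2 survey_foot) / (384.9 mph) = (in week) 6.567e-07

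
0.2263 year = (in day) 82.6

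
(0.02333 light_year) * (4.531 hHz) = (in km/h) 3.6e+17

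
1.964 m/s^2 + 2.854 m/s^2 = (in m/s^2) 4.818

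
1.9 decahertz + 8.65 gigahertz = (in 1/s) 8.65e+09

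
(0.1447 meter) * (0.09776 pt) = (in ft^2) 5.372e-05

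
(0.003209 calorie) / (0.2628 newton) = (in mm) 51.09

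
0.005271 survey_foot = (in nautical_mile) 8.675e-07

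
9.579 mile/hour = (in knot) 8.324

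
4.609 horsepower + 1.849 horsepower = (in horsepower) 6.458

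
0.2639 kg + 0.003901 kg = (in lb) 0.5904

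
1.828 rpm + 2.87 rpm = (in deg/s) 28.19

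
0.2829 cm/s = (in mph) 0.006328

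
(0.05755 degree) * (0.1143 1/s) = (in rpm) 0.001096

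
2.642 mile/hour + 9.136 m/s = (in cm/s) 1032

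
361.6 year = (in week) 1.885e+04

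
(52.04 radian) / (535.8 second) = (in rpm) 0.9275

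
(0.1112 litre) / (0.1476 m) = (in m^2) 0.0007534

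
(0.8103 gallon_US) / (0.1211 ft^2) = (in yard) 0.2982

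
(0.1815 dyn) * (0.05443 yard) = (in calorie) 2.159e-08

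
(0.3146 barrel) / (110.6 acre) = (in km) 1.118e-10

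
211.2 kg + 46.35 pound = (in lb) 512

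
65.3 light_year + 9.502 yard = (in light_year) 65.3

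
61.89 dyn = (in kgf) 6.311e-05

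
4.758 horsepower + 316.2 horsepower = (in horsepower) 321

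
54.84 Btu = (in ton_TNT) 1.383e-05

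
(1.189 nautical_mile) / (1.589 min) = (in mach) 0.06783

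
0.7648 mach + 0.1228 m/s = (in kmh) 937.9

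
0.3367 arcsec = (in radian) 1.632e-06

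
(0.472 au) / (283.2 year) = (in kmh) 28.46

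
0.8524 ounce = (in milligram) 2.417e+04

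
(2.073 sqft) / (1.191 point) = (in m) 458.4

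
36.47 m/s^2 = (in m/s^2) 36.47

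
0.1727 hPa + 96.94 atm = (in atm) 96.94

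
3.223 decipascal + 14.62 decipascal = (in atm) 1.761e-05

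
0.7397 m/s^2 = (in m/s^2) 0.7397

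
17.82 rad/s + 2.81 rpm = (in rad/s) 18.11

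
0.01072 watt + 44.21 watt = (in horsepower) 0.0593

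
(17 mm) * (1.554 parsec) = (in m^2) 8.152e+14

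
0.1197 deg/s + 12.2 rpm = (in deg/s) 73.32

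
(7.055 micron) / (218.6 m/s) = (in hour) 8.965e-12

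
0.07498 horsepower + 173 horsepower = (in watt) 1.291e+05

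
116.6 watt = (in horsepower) 0.1564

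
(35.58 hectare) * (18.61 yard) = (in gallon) 1.599e+09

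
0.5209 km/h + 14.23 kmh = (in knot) 7.965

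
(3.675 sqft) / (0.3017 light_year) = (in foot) 3.924e-16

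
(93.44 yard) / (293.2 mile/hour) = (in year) 2.067e-08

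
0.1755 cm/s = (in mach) 5.154e-06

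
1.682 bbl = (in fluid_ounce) 9042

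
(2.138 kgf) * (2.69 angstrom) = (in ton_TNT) 1.348e-18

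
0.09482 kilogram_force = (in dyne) 9.299e+04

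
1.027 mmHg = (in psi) 0.01986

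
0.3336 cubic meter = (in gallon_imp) 73.38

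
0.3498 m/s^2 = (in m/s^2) 0.3498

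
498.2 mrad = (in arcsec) 1.028e+05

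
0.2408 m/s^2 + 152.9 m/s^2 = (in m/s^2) 153.1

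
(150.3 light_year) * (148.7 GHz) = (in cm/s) 2.114e+31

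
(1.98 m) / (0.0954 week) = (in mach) 1.008e-07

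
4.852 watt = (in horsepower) 0.006507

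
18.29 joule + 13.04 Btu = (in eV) 8.598e+22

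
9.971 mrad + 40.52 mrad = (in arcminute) 173.6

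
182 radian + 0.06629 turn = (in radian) 182.4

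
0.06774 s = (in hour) 1.882e-05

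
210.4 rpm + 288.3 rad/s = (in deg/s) 1.778e+04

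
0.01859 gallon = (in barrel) 0.0004426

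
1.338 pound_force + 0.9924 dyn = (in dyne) 5.952e+05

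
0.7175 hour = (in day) 0.0299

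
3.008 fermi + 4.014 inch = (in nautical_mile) 5.505e-05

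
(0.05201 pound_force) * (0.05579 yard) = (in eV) 7.366e+16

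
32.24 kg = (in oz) 1137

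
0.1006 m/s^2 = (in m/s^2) 0.1006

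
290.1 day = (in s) 2.506e+07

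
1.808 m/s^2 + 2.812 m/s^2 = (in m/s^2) 4.62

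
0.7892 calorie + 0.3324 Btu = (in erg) 3.54e+09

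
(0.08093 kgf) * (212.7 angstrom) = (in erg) 0.1688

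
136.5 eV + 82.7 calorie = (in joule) 346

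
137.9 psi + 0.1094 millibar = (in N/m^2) 9.508e+05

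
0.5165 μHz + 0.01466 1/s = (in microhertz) 1.466e+04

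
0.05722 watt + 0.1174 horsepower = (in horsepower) 0.1175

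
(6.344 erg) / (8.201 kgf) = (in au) 5.273e-20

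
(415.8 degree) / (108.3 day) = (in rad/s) 7.756e-07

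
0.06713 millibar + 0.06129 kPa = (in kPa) 0.068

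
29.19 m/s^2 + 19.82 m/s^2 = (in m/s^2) 49.01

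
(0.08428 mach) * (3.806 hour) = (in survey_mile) 244.3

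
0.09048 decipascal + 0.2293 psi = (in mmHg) 11.86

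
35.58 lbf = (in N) 158.3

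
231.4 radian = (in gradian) 1.473e+04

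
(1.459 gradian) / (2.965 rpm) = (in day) 8.543e-07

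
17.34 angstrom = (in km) 1.734e-12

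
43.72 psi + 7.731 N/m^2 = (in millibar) 3014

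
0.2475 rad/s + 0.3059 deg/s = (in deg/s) 14.49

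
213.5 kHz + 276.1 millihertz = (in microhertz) 2.135e+11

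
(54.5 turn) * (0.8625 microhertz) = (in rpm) 0.00282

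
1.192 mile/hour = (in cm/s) 53.29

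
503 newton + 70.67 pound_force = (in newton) 817.4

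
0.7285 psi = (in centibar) 5.023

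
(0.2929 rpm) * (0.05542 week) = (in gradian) 6.545e+04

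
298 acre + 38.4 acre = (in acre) 336.4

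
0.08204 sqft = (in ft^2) 0.08204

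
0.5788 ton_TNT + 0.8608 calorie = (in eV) 1.512e+28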